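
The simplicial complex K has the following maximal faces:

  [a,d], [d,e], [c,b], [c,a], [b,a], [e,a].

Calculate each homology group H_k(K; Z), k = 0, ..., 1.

Take the total order a < b < c < d < e on the vertex set. Then K (dimension 1) consists of the simplices:

  0-simplices (5): a, b, c, d, e
  1-simplices (6): ab, ac, ad, ae, bc, de

so the chain groups are C_0 ≅ Z^5, C_1 ≅ Z^6.

The boundary map ∂_1: C_1 → C_0 is given by ∂[p,q] = [q] − [p].
This gives a 5×6 integer matrix of rank 4; reducing to Smith normal form yields diagonal entries (1,1,1,1).

Computing H_k = (kernel of ∂_k) / (image of ∂_{k+1}):

  H_0: rank C_0 − rank ∂_1 = 5 − 4 = 1, and the invariant factors of ∂_1 are all 1, so H_0 = Z.
  H_1: rank ker ∂_1 − rank ∂_2 = (6 − 4) − 0 = 2, and there is no ∂_2, so H_1 = Z^2.

H_0 = Z,  H_1 = Z^2.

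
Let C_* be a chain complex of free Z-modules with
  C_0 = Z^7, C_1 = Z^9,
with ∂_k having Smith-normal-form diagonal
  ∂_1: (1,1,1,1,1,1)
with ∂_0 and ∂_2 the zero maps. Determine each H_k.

H_0 = Z,  H_1 = Z^3.

H_0: b_0 = 7 − 0 − 6 = 1; torsion from ∂_1 factors > 1: none. So H_0 = Z.
H_1: b_1 = 9 − 6 − 0 = 3; torsion from ∂_2 factors > 1: none. So H_1 = Z^3.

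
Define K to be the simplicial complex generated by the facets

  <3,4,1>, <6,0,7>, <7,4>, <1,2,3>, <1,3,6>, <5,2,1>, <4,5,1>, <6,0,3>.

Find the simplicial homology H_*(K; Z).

We work with the vertex ordering 0 < 1 < 2 < 3 < 4 < 5 < 6 < 7. The simplices of K, each written with vertices in increasing order, are:

  0-simplices (8): [0], [1], [2], [3], [4], [5], [6], [7]
  1-simplices (15): [0,3], [0,6], [0,7], [1,2], [1,3], [1,4], [1,5], [1,6], [2,3], [2,5], [3,4], [3,6], [4,5], [4,7], [6,7]
  2-simplices (7): [0,3,6], [0,6,7], [1,2,3], [1,2,5], [1,3,4], [1,3,6], [1,4,5]

so the chain groups are C_0 ≅ Z^8, C_1 ≅ Z^15, C_2 ≅ Z^7.

The boundary map ∂_1: C_1 → C_0 sends each edge [p,q] (with p < q) to q − p. For instance
  ∂[1,5] = [5] − [1].
The resulting 8×15 matrix has rank 7, and its Smith normal form has invariant factors (1,1,1,1,1,1,1).

Boundary ∂_2: C_2 → C_1 acts by ∂[p,q,r] = [q,r] − [p,r] + [p,q]. For instance
  ∂[1,4,5] = [4,5] − [1,5] + [1,4],
  ∂[0,6,7] = [6,7] − [0,7] + [0,6].
As a 15×7 matrix over Z this has rank 7, with invariant factors (1,1,1,1,1,1,1).

Computing H_k = (kernel of ∂_k) / (image of ∂_{k+1}):

  H_0: rank C_0 − rank ∂_1 = 8 − 7 = 1, and the invariant factors of ∂_1 are all 1, so H_0 ≅ Z.
  H_1: rank ker ∂_1 − rank ∂_2 = (15 − 7) − 7 = 1, and the invariant factors of ∂_2 are all 1, so H_1 ≅ Z.
  H_2: rank ker ∂_2 − rank ∂_3 = (7 − 7) − 0 = 0, and there is no ∂_3, so H_2 ≅ 0.

H_0 ≅ Z,  H_1 ≅ Z,  H_2 = 0.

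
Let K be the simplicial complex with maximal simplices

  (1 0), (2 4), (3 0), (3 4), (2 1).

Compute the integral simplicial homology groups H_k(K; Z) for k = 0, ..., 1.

K has 5 vertices, 5 edges.
rank ∂_0 = 0, rank ∂_1 = 4 ⇒ b_0 = 5 − 0 − 4 = 1; all invariant factors of ∂_1 are 1 so no torsion. So H_0 = Z.
rank ∂_1 = 4, rank ∂_2 = 0 ⇒ b_1 = 5 − 4 − 0 = 1. So H_1 = Z.

H_0 = Z,  H_1 = Z.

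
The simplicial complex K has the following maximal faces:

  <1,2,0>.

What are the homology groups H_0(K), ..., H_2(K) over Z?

K has 3 vertices, 3 edges, 1 triangle.
rank ∂_0 = 0, rank ∂_1 = 2 ⇒ b_0 = 3 − 0 − 2 = 1; all invariant factors of ∂_1 are 1 so no torsion. So H_0 = Z.
rank ∂_1 = 2, rank ∂_2 = 1 ⇒ b_1 = 3 − 2 − 1 = 0; all invariant factors of ∂_2 are 1 so no torsion. So H_1 = 0.
rank ∂_2 = 1, rank ∂_3 = 0 ⇒ b_2 = 1 − 1 − 0 = 0. So H_2 = 0.

H_0 = Z,  H_1 = 0,  H_2 = 0.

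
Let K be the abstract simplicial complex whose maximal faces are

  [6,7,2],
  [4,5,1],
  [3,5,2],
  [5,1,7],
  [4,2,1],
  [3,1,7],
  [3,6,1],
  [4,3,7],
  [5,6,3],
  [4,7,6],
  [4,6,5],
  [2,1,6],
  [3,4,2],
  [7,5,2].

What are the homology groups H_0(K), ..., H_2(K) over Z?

H_0 ≅ Z,  H_1 ≅ Z^2,  H_2 ≅ Z.

K has 7 vertices, 21 edges, 14 triangles.
rank ∂_0 = 0, rank ∂_1 = 6 ⇒ b_0 = 7 − 0 − 6 = 1; all invariant factors of ∂_1 are 1 so no torsion. So H_0 = Z.
rank ∂_1 = 6, rank ∂_2 = 13 ⇒ b_1 = 21 − 6 − 13 = 2; all invariant factors of ∂_2 are 1 so no torsion. So H_1 = Z^2.
rank ∂_2 = 13, rank ∂_3 = 0 ⇒ b_2 = 14 − 13 − 0 = 1. So H_2 = Z.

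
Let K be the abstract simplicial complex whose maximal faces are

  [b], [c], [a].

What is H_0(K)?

H_0 ≅ Z^3.

Order the vertices as a < b < c. Listing each simplex with vertices in this order, K has dimension 0 with simplices:

  0-simplices (3): a, b, c

Hence C_0 ≅ Z^3.

Now H_k = ker ∂_k / im ∂_{k+1}, so:

  H_0: rank C_0 − rank ∂_1 = 3 − 0 = 3, and there is no ∂_1, so H_0 ≅ Z^3.

(K is a triangulation of a set of 3 points.)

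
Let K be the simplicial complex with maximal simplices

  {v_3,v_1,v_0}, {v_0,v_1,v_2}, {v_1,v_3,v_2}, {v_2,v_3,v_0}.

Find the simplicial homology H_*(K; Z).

Fix the vertex order v_0 < v_1 < v_2 < v_3 and write every simplex with vertices in increasing order. Then dim K = 2 and the simplices of K are:

  0-simplices (4): [v_0], [v_1], [v_2], [v_3]
  1-simplices (6): [v_0,v_1], [v_0,v_2], [v_0,v_3], [v_1,v_2], [v_1,v_3], [v_2,v_3]
  2-simplices (4): [v_0,v_1,v_2], [v_0,v_1,v_3], [v_0,v_2,v_3], [v_1,v_2,v_3]

Hence C_0 ≅ Z^4, C_1 ≅ Z^6, C_2 ≅ Z^4.

The boundary map ∂_1: C_1 → C_0 maps an edge to its endpoints' difference, ∂[p,q] = q − p.
This gives a 4×6 integer matrix of rank 3; reducing to Smith normal form yields diagonal entries (1,1,1).

Boundary ∂_2: C_2 → C_1 acts by ∂[p,q,r] = [q,r] − [p,r] + [p,q]. For instance
  ∂[v_0,v_2,v_3] = [v_2,v_3] − [v_0,v_3] + [v_0,v_2],
  ∂[v_0,v_1,v_2] = [v_1,v_2] − [v_0,v_2] + [v_0,v_1].
As a 6×4 matrix over Z this has rank 3, with invariant factors (1,1,1).

Now H_k = ker ∂_k / im ∂_{k+1}, so:

  H_0: rank C_0 − rank ∂_1 = 4 − 3 = 1, and the invariant factors of ∂_1 are all 1, so H_0 ≅ Z.
  H_1: rank ker ∂_1 − rank ∂_2 = (6 − 3) − 3 = 0, and the invariant factors of ∂_2 are all 1, so H_1 ≅ 0.
  H_2: rank ker ∂_2 − rank ∂_3 = (4 − 3) − 0 = 1, and there is no ∂_3, so H_2 ≅ Z.

H_0 = Z,  H_1 = 0,  H_2 = Z.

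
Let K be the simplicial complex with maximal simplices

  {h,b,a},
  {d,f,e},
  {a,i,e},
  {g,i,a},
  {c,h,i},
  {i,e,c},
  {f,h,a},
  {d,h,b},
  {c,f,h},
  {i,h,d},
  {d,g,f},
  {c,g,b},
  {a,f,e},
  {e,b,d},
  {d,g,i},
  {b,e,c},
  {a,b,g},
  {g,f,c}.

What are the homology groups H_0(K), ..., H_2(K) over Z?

K has 9 vertices, 27 edges, 18 triangles.
rank ∂_0 = 0, rank ∂_1 = 8 ⇒ b_0 = 9 − 0 − 8 = 1; all invariant factors of ∂_1 are 1 so no torsion. So H_0 = Z.
rank ∂_1 = 8, rank ∂_2 = 17 ⇒ b_1 = 27 − 8 − 17 = 2; all invariant factors of ∂_2 are 1 so no torsion. So H_1 = Z^2.
rank ∂_2 = 17, rank ∂_3 = 0 ⇒ b_2 = 18 − 17 − 0 = 1. So H_2 = Z.

H_0 ≅ Z,  H_1 ≅ Z^2,  H_2 ≅ Z.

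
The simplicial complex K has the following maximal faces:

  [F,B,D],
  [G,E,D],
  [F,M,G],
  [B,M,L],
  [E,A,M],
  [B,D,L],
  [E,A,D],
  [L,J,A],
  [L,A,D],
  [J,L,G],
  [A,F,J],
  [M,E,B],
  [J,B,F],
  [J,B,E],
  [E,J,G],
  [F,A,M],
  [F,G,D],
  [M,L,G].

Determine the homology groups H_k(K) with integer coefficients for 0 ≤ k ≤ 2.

H_0 = Z,  H_1 = Z^2,  H_2 = Z.

Order the vertices as A < B < D < E < F < G < J < L < M. Listing each simplex with vertices in this order, K has dimension 2 with simplices:

  0-simplices (9): A, B, D, E, F, G, J, L, M
  1-simplices (27): AD, AE, AF, AJ, AL, AM, BD, BE, BF, BJ, BL, BM, DE, DF, DG, DL, EG, EJ, EM, FG, FJ, FM, GJ, GL, GM, JL, LM
  2-simplices (18): ADE, ADL, AEM, AFJ, AFM, AJL, BDF, BDL, BEJ, BEM, BFJ, BLM, DEG, DFG, EGJ, FGM, GJL, GLM

so the chain groups are C_0 ≅ Z^9, C_1 ≅ Z^27, C_2 ≅ Z^18.

The boundary map ∂_1: C_1 → C_0 maps an edge to its endpoints' difference, ∂[p,q] = q − p. For instance
  ∂DL = L − D.
The resulting 9×27 matrix has rank 8, and its Smith normal form has invariant factors (1,1,1,1,1,1,1,1).

Boundary ∂_2: C_2 → C_1 maps a triangle to the signed sum of its edges. For instance
  ∂ADE = DE − AE + AD,
  ∂ADL = DL − AL + AD.
As a 27×18 matrix over Z this has rank 17, with invariant factors (1,1,1,1,1,1,1,1,1,1,1,1,1,1,1,1,1).

From H_k ≅ ker(∂_k) / im(∂_{k+1}) we obtain:

  H_0: rank C_0 − rank ∂_1 = 9 − 8 = 1, and the invariant factors of ∂_1 are all 1, so H_0 = Z.
  H_1: rank ker ∂_1 − rank ∂_2 = (27 − 8) − 17 = 2, and the invariant factors of ∂_2 are all 1, so H_1 = Z^2.
  H_2: rank ker ∂_2 − rank ∂_3 = (18 − 17) − 0 = 1, and there is no ∂_3, so H_2 = Z.

As a check, the Euler characteristic is 9 − 27 + 18 = 0, which agrees with 1 − 2 + 1 = 0.
(K is a triangulation of the torus T^2.)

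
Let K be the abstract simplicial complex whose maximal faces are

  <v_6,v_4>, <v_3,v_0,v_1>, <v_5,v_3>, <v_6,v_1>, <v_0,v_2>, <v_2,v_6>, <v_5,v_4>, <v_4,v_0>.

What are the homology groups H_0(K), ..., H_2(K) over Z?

H_0 = Z,  H_1 = Z^3,  H_2 = 0.

Order the vertices as v_0 < v_1 < v_2 < v_3 < v_4 < v_5 < v_6. Listing each simplex with vertices in this order, K has dimension 2 with simplices:

  0-simplices (7): [v_0], [v_1], [v_2], [v_3], [v_4], [v_5], [v_6]
  1-simplices (10): [v_0,v_1], [v_0,v_2], [v_0,v_3], [v_0,v_4], [v_1,v_3], [v_1,v_6], [v_2,v_6], [v_3,v_5], [v_4,v_5], [v_4,v_6]
  2-simplices (1): [v_0,v_1,v_3]

giving chain groups C_0 ≅ Z^7, C_1 ≅ Z^10, C_2 ≅ Z^1.

Boundary ∂_1: C_1 → C_0 is given by ∂[p,q] = [q] − [p]. For instance
  ∂[v_0,v_2] = [v_2] − [v_0].
This gives a 7×10 integer matrix of rank 6; reducing to Smith normal form yields diagonal entries (1,1,1,1,1,1).

Boundary ∂_2: C_2 → C_1 sends each 2-simplex [p,q,r] to [q,r] − [p,r] + [p,q]. For instance
  ∂[v_0,v_1,v_3] = [v_1,v_3] − [v_0,v_3] + [v_0,v_1].
The 10×1 boundary matrix has rank 1 and Smith normal form diag(1).

Reading off H_k = ker ∂_k / im ∂_{k+1}:

  H_0: rank C_0 − rank ∂_1 = 7 − 6 = 1, and the invariant factors of ∂_1 are all 1, so H_0 = Z.
  H_1: rank ker ∂_1 − rank ∂_2 = (10 − 6) − 1 = 3, and the invariant factors of ∂_2 are all 1, so H_1 = Z^3.
  H_2: rank ker ∂_2 − rank ∂_3 = (1 − 1) − 0 = 0, and there is no ∂_3, so H_2 = 0.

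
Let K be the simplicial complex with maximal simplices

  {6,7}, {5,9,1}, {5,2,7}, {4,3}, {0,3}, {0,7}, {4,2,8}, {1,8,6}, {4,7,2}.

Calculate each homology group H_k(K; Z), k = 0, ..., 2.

We work with the vertex ordering 0 < 1 < 2 < 3 < 4 < 5 < 6 < 7 < 8 < 9. The simplices of K, each written with vertices in increasing order, are:

  0-simplices (10): [0], [1], [2], [3], [4], [5], [6], [7], [8], [9]
  1-simplices (17): [0,3], [0,7], [1,5], [1,6], [1,8], [1,9], [2,4], [2,5], [2,7], [2,8], [3,4], [4,7], [4,8], [5,7], [5,9], [6,7], [6,8]
  2-simplices (5): [1,5,9], [1,6,8], [2,4,7], [2,4,8], [2,5,7]

Hence C_0 ≅ Z^10, C_1 ≅ Z^17, C_2 ≅ Z^5.

Boundary ∂_1: C_1 → C_0 maps an edge to its endpoints' difference, ∂[p,q] = q − p. For instance
  ∂[1,5] = [5] − [1].
As a 10×17 matrix over Z this has rank 9, with invariant factors (1,1,1,1,1,1,1,1,1).

Boundary ∂_2: C_2 → C_1 sends each 2-simplex [p,q,r] to [q,r] − [p,r] + [p,q]. For instance
  ∂[2,4,7] = [4,7] − [2,7] + [2,4],
  ∂[1,6,8] = [6,8] − [1,8] + [1,6].
The 17×5 boundary matrix has rank 5 and Smith normal form diag(1,1,1,1,1).

Computing H_k = (kernel of ∂_k) / (image of ∂_{k+1}):

  H_0: rank C_0 − rank ∂_1 = 10 − 9 = 1, and the invariant factors of ∂_1 are all 1, so H_0 = Z.
  H_1: rank ker ∂_1 − rank ∂_2 = (17 − 9) − 5 = 3, and the invariant factors of ∂_2 are all 1, so H_1 = Z^3.
  H_2: rank ker ∂_2 − rank ∂_3 = (5 − 5) − 0 = 0, and there is no ∂_3, so H_2 = 0.

As a check, the Euler characteristic is 10 − 17 + 5 = -2, which agrees with 1 − 3 + 0 = -2.

H_0 ≅ Z,  H_1 ≅ Z^3,  H_2 = 0.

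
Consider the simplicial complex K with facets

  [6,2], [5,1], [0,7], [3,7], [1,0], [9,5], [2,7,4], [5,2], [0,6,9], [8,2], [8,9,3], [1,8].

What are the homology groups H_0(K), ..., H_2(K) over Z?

Take the total order 0 < 1 < 2 < 3 < 4 < 5 < 6 < 7 < 8 < 9 on the vertex set. Then K (dimension 2) consists of the simplices:

  0-simplices (10): [0], [1], [2], [3], [4], [5], [6], [7], [8], [9]
  1-simplices (18): [0,1], [0,6], [0,7], [0,9], [1,5], [1,8], [2,4], [2,5], [2,6], [2,7], [2,8], [3,7], [3,8], [3,9], [4,7], [5,9], [6,9], [8,9]
  2-simplices (3): [0,6,9], [2,4,7], [3,8,9]

giving chain groups C_0 ≅ Z^10, C_1 ≅ Z^18, C_2 ≅ Z^3.

The boundary map ∂_1: C_1 → C_0 sends each edge [p,q] (with p < q) to q − p.
The resulting 10×18 matrix has rank 9, and its Smith normal form has invariant factors (1,1,1,1,1,1,1,1,1).

∂_2: C_2 → C_1 sends each 2-simplex [p,q,r] to [q,r] − [p,r] + [p,q]. For instance
  ∂[3,8,9] = [8,9] − [3,9] + [3,8],
  ∂[0,6,9] = [6,9] − [0,9] + [0,6].
As a 18×3 matrix over Z this has rank 3, with invariant factors (1,1,1).

Computing H_k = (kernel of ∂_k) / (image of ∂_{k+1}):

  H_0: rank C_0 − rank ∂_1 = 10 − 9 = 1, and the invariant factors of ∂_1 are all 1, so H_0 ≅ Z.
  H_1: rank ker ∂_1 − rank ∂_2 = (18 − 9) − 3 = 6, and the invariant factors of ∂_2 are all 1, so H_1 ≅ Z^6.
  H_2: rank ker ∂_2 − rank ∂_3 = (3 − 3) − 0 = 0, and there is no ∂_3, so H_2 ≅ 0.

As a check, the Euler characteristic is 10 − 18 + 3 = -5, which agrees with 1 − 6 + 0 = -5.

H_0 ≅ Z,  H_1 ≅ Z^6,  H_2 = 0.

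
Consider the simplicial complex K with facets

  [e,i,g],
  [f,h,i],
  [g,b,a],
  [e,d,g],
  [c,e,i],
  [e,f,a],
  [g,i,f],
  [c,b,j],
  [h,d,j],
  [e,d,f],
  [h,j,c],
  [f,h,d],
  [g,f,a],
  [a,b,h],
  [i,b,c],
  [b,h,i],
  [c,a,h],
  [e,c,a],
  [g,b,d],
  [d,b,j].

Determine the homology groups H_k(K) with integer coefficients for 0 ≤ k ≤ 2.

We work with the vertex ordering a < b < c < d < e < f < g < h < i < j. The simplices of K, each written with vertices in increasing order, are:

  0-simplices (10): a, b, c, d, e, f, g, h, i, j
  1-simplices (30): ab, ac, ae, af, ag, ah, bc, bd, bg, bh, bi, bj, ce, ch, ci, cj, de, df, dg, dh, dj, ef, eg, ei, fg, fh, fi, gi, hi, hj
  2-simplices (20): abg, abh, ace, ach, aef, afg, bci, bcj, bdg, bdj, bhi, cei, chj, def, deg, dfh, dhj, egi, fgi, fhi

Hence C_0 ≅ Z^10, C_1 ≅ Z^30, C_2 ≅ Z^20.

Boundary ∂_1: C_1 → C_0 maps an edge to its endpoints' difference, ∂[p,q] = q − p. For instance
  ∂bh = h − b.
As a 10×30 matrix over Z this has rank 9, with invariant factors (1,1,1,1,1,1,1,1,1).

The boundary map ∂_2: C_2 → C_1 maps a triangle to the signed sum of its edges. For instance
  ∂aef = ef − af + ae,
  ∂bci = ci − bi + bc.
The resulting 30×20 matrix has rank 20, and its Smith normal form has invariant factors (1,1,1,1,1,1,1,1,1,1,1,1,1,1,1,1,1,1,1,2).

From H_k ≅ ker(∂_k) / im(∂_{k+1}) we obtain:

  H_0: rank C_0 − rank ∂_1 = 10 − 9 = 1, and the invariant factors of ∂_1 are all 1, so H_0 ≅ Z.
  H_1: rank ker ∂_1 − rank ∂_2 = (30 − 9) − 20 = 1, and ∂_2 has invariant factor 2 > 1, so H_1 ≅ Z ⊕ Z/2.
  H_2: rank ker ∂_2 − rank ∂_3 = (20 − 20) − 0 = 0, and there is no ∂_3, so H_2 ≅ 0.

(K is a triangulation of the Klein bottle.)

H_0 = Z,  H_1 = Z ⊕ Z/2,  H_2 = 0.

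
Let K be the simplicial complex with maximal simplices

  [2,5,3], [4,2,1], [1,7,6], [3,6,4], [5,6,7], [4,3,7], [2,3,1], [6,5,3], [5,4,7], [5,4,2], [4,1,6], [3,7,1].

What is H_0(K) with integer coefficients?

Fix the vertex order 1 < 2 < 3 < 4 < 5 < 6 < 7 and write every simplex with vertices in increasing order. Then dim K = 2 and the simplices of K are:

  0-simplices (7): [1], [2], [3], [4], [5], [6], [7]
  1-simplices (18): [1,2], [1,3], [1,4], [1,6], [1,7], [2,3], [2,4], [2,5], [3,4], [3,5], [3,6], [3,7], [4,5], [4,6], [4,7], [5,6], [5,7], [6,7]
  2-simplices (12): [1,2,3], [1,2,4], [1,3,7], [1,4,6], [1,6,7], [2,3,5], [2,4,5], [3,4,6], [3,4,7], [3,5,6], [4,5,7], [5,6,7]

giving chain groups C_0 ≅ Z^7, C_1 ≅ Z^18, C_2 ≅ Z^12.

∂_1: C_1 → C_0 maps an edge to its endpoints' difference, ∂[p,q] = q − p. For instance
  ∂[5,7] = [7] − [5].
As a 7×18 matrix over Z this has rank 6, with invariant factors (1,1,1,1,1,1).

Boundary ∂_2: C_2 → C_1 maps a triangle to the signed sum of its edges. For instance
  ∂[1,3,7] = [3,7] − [1,7] + [1,3],
  ∂[1,4,6] = [4,6] − [1,6] + [1,4].
The resulting 18×12 matrix has rank 12, and its Smith normal form has invariant factors (1,1,1,1,1,1,1,1,1,1,1,2).

Computing H_k = (kernel of ∂_k) / (image of ∂_{k+1}):

  H_0: rank C_0 − rank ∂_1 = 7 − 6 = 1, and the invariant factors of ∂_1 are all 1, so H_0 = Z.

(K is a triangulation of the real projective plane RP^2.)

H_0 ≅ Z.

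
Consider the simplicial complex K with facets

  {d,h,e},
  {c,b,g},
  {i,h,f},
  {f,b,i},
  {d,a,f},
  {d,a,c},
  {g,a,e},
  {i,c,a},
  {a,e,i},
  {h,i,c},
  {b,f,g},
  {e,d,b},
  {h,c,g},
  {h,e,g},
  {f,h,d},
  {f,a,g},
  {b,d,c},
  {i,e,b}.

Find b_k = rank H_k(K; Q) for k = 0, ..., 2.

b_0 = 1, b_1 = 2, b_2 = 1.

Take the total order a < b < c < d < e < f < g < h < i on the vertex set. Then K (dimension 2) consists of the simplices:

  0-simplices (9): a, b, c, d, e, f, g, h, i
  1-simplices (27): ac, ad, ae, af, ag, ai, bc, bd, be, bf, bg, bi, cd, cg, ch, ci, de, df, dh, eg, eh, ei, fg, fh, fi, gh, hi
  2-simplices (18): acd, aci, adf, aeg, aei, afg, bcd, bcg, bde, bei, bfg, bfi, cgh, chi, deh, dfh, egh, fhi

Hence C_0 ≅ Z^9, C_1 ≅ Z^27, C_2 ≅ Z^18.

Boundary ∂_1: C_1 → C_0 sends each edge [p,q] (with p < q) to q − p. For instance
  ∂de = e − d.
The resulting 9×27 matrix has rank 8, and its Smith normal form has invariant factors (1,1,1,1,1,1,1,1).

∂_2: C_2 → C_1 acts by ∂[p,q,r] = [q,r] − [p,r] + [p,q]. For instance
  ∂aci = ci − ai + ac,
  ∂bfi = fi − bi + bf.
The resulting 27×18 matrix has rank 17, and its Smith normal form has invariant factors (1,1,1,1,1,1,1,1,1,1,1,1,1,1,1,1,1).

From H_k ≅ ker(∂_k) / im(∂_{k+1}) we obtain:

  H_0: rank C_0 − rank ∂_1 = 9 − 8 = 1, and the invariant factors of ∂_1 are all 1, so H_0 = Z.
  H_1: rank ker ∂_1 − rank ∂_2 = (27 − 8) − 17 = 2, and the invariant factors of ∂_2 are all 1, so H_1 = Z^2.
  H_2: rank ker ∂_2 − rank ∂_3 = (18 − 17) − 0 = 1, and there is no ∂_3, so H_2 = Z.

(K is a triangulation of the torus T^2.)

Hence the Betti numbers are b_0 = 1, b_1 = 2, b_2 = 1.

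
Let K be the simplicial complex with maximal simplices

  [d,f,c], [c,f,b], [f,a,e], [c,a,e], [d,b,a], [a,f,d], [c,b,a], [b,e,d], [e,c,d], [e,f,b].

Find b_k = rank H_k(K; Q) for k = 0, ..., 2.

b_0 = 1, b_1 = 0, b_2 = 0.

Fix the vertex order a < b < c < d < e < f and write every simplex with vertices in increasing order. Then dim K = 2 and the simplices of K are:

  0-simplices (6): a, b, c, d, e, f
  1-simplices (15): ab, ac, ad, ae, af, bc, bd, be, bf, cd, ce, cf, de, df, ef
  2-simplices (10): abc, abd, ace, adf, aef, bcf, bde, bef, cde, cdf

Hence C_0 ≅ Z^6, C_1 ≅ Z^15, C_2 ≅ Z^10.

Boundary ∂_1: C_1 → C_0 maps an edge to its endpoints' difference, ∂[p,q] = q − p. For instance
  ∂af = f − a.
The resulting 6×15 matrix has rank 5, and its Smith normal form has invariant factors (1,1,1,1,1).

The boundary map ∂_2: C_2 → C_1 sends each 2-simplex [p,q,r] to [q,r] − [p,r] + [p,q]. For instance
  ∂abd = bd − ad + ab,
  ∂bcf = cf − bf + bc.
The resulting 15×10 matrix has rank 10, and its Smith normal form has invariant factors (1,1,1,1,1,1,1,1,1,2).

Now H_k = ker ∂_k / im ∂_{k+1}, so:

  H_0: rank C_0 − rank ∂_1 = 6 − 5 = 1, and the invariant factors of ∂_1 are all 1, so H_0 = Z.
  H_1: rank ker ∂_1 − rank ∂_2 = (15 − 5) − 10 = 0, and ∂_2 has invariant factor 2 > 1, so H_1 = Z/2.
  H_2: rank ker ∂_2 − rank ∂_3 = (10 − 10) − 0 = 0, and there is no ∂_3, so H_2 = 0.

As a check, the Euler characteristic is 6 − 15 + 10 = 1, which agrees with 1 − 0 + 0 = 1.
(K is a triangulation of the real projective plane RP^2.)

Hence the Betti numbers are b_0 = 1, b_1 = 0, b_2 = 0.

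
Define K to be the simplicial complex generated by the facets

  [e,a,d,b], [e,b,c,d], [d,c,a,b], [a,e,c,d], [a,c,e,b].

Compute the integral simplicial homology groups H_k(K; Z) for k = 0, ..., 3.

H_0 ≅ Z,  H_1 = 0,  H_2 = 0,  H_3 ≅ Z.

Fix the vertex order a < b < c < d < e and write every simplex with vertices in increasing order. Then dim K = 3 and the simplices of K are:

  0-simplices (5): a, b, c, d, e
  1-simplices (10): ab, ac, ad, ae, bc, bd, be, cd, ce, de
  2-simplices (10): abc, abd, abe, acd, ace, ade, bcd, bce, bde, cde
  3-simplices (5): abcd, abce, abde, acde, bcde

giving chain groups C_0 ≅ Z^5, C_1 ≅ Z^10, C_2 ≅ Z^10, C_3 ≅ Z^5.

The boundary map ∂_1: C_1 → C_0 is given by ∂[p,q] = [q] − [p].
The resulting 5×10 matrix has rank 4, and its Smith normal form has invariant factors (1,1,1,1).

The boundary map ∂_2: C_2 → C_1 maps a triangle to the signed sum of its edges. For instance
  ∂abe = be − ae + ab,
  ∂bce = ce − be + bc.
The 10×10 boundary matrix has rank 6 and Smith normal form diag(1,1,1,1,1,1).

Boundary ∂_3: C_3 → C_2 sends each 3-simplex σ to the alternating sum Σ_i (−1)^i (σ with its i-th vertex removed). For instance
  ∂bcde = cde − bde + bce − bcd,
  ∂abcd = bcd − acd + abd − abc.
As a 10×5 matrix over Z this has rank 4, with invariant factors (1,1,1,1).

Reading off H_k = ker ∂_k / im ∂_{k+1}:

  H_0: rank C_0 − rank ∂_1 = 5 − 4 = 1, and the invariant factors of ∂_1 are all 1, so H_0 = Z.
  H_1: rank ker ∂_1 − rank ∂_2 = (10 − 4) − 6 = 0, and the invariant factors of ∂_2 are all 1, so H_1 = 0.
  H_2: rank ker ∂_2 − rank ∂_3 = (10 − 6) − 4 = 0, and the invariant factors of ∂_3 are all 1, so H_2 = 0.
  H_3: rank ker ∂_3 − rank ∂_4 = (5 − 4) − 0 = 1, and there is no ∂_4, so H_3 = Z.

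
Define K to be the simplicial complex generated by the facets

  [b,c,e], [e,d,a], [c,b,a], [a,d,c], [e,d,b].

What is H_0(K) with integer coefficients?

H_0 ≅ Z.

We work with the vertex ordering a < b < c < d < e. The simplices of K, each written with vertices in increasing order, are:

  0-simplices (5): a, b, c, d, e
  1-simplices (10): ab, ac, ad, ae, bc, bd, be, cd, ce, de
  2-simplices (5): abc, acd, ade, bce, bde

giving chain groups C_0 ≅ Z^5, C_1 ≅ Z^10, C_2 ≅ Z^5.

The boundary map ∂_1: C_1 → C_0 sends each edge [p,q] (with p < q) to q − p.
As a 5×10 matrix over Z this has rank 4, with invariant factors (1,1,1,1).

The boundary map ∂_2: C_2 → C_1 sends each 2-simplex [p,q,r] to [q,r] − [p,r] + [p,q]. For instance
  ∂bce = ce − be + bc,
  ∂abc = bc − ac + ab.
This gives a 10×5 integer matrix of rank 5; reducing to Smith normal form yields diagonal entries (1,1,1,1,1).

Reading off H_k = ker ∂_k / im ∂_{k+1}:

  H_0: rank C_0 − rank ∂_1 = 5 − 4 = 1, and the invariant factors of ∂_1 are all 1, so H_0 ≅ Z.

(K is a triangulation of the Möbius band.)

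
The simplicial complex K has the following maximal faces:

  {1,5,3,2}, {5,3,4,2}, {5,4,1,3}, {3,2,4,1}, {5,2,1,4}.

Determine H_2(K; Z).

H_2 ≅ 0.

Take the total order 1 < 2 < 3 < 4 < 5 on the vertex set. Then K (dimension 3) consists of the simplices:

  0-simplices (5): [1], [2], [3], [4], [5]
  1-simplices (10): [1,2], [1,3], [1,4], [1,5], [2,3], [2,4], [2,5], [3,4], [3,5], [4,5]
  2-simplices (10): [1,2,3], [1,2,4], [1,2,5], [1,3,4], [1,3,5], [1,4,5], [2,3,4], [2,3,5], [2,4,5], [3,4,5]
  3-simplices (5): [1,2,3,4], [1,2,3,5], [1,2,4,5], [1,3,4,5], [2,3,4,5]

so the chain groups are C_0 ≅ Z^5, C_1 ≅ Z^10, C_2 ≅ Z^10, C_3 ≅ Z^5.

∂_1: C_1 → C_0 is given by ∂[p,q] = [q] − [p].
The resulting 5×10 matrix has rank 4, and its Smith normal form has invariant factors (1,1,1,1).

Boundary ∂_2: C_2 → C_1 sends each 2-simplex [p,q,r] to [q,r] − [p,r] + [p,q]. For instance
  ∂[1,2,3] = [2,3] − [1,3] + [1,2],
  ∂[1,4,5] = [4,5] − [1,5] + [1,4].
The resulting 10×10 matrix has rank 6, and its Smith normal form has invariant factors (1,1,1,1,1,1).

Boundary ∂_3: C_3 → C_2 sends each 3-simplex σ to the alternating sum Σ_i (−1)^i (σ with its i-th vertex removed). For instance
  ∂[1,3,4,5] = [3,4,5] − [1,4,5] + [1,3,5] − [1,3,4],
  ∂[1,2,3,5] = [2,3,5] − [1,3,5] + [1,2,5] − [1,2,3].
This gives a 10×5 integer matrix of rank 4; reducing to Smith normal form yields diagonal entries (1,1,1,1).

From H_k ≅ ker(∂_k) / im(∂_{k+1}) we obtain:

  H_2: rank ker ∂_2 − rank ∂_3 = (10 − 6) − 4 = 0, and the invariant factors of ∂_3 are all 1, so H_2 ≅ 0.

(K is a triangulation of the 3-sphere S^3.)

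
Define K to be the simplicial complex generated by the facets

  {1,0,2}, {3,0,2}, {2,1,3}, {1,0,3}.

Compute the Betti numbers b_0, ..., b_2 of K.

b_0 = 1, b_1 = 0, b_2 = 1.

Order the vertices as 0 < 1 < 2 < 3. Listing each simplex with vertices in this order, K has dimension 2 with simplices:

  0-simplices (4): [0], [1], [2], [3]
  1-simplices (6): [0,1], [0,2], [0,3], [1,2], [1,3], [2,3]
  2-simplices (4): [0,1,2], [0,1,3], [0,2,3], [1,2,3]

giving chain groups C_0 ≅ Z^4, C_1 ≅ Z^6, C_2 ≅ Z^4.

The boundary map ∂_1: C_1 → C_0 sends each edge [p,q] (with p < q) to q − p.
As a 4×6 matrix over Z this has rank 3, with invariant factors (1,1,1).

Boundary ∂_2: C_2 → C_1 maps a triangle to the signed sum of its edges. For instance
  ∂[1,2,3] = [2,3] − [1,3] + [1,2],
  ∂[0,2,3] = [2,3] − [0,3] + [0,2].
As a 6×4 matrix over Z this has rank 3, with invariant factors (1,1,1).

From H_k ≅ ker(∂_k) / im(∂_{k+1}) we obtain:

  H_0: rank C_0 − rank ∂_1 = 4 − 3 = 1, and the invariant factors of ∂_1 are all 1, so H_0 ≅ Z.
  H_1: rank ker ∂_1 − rank ∂_2 = (6 − 3) − 3 = 0, and the invariant factors of ∂_2 are all 1, so H_1 ≅ 0.
  H_2: rank ker ∂_2 − rank ∂_3 = (4 − 3) − 0 = 1, and there is no ∂_3, so H_2 ≅ Z.

Hence the Betti numbers are b_0 = 1, b_1 = 0, b_2 = 1.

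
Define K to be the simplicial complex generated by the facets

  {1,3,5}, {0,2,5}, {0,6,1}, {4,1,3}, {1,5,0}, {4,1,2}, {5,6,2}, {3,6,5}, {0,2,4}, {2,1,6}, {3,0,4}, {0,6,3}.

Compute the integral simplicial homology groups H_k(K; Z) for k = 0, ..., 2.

H_0 = Z,  H_1 = Z/2,  H_2 = 0.

Order the vertices as 0 < 1 < 2 < 3 < 4 < 5 < 6. Listing each simplex with vertices in this order, K has dimension 2 with simplices:

  0-simplices (7): [0], [1], [2], [3], [4], [5], [6]
  1-simplices (18): [0,1], [0,2], [0,3], [0,4], [0,5], [0,6], [1,2], [1,3], [1,4], [1,5], [1,6], [2,4], [2,5], [2,6], [3,4], [3,5], [3,6], [5,6]
  2-simplices (12): [0,1,5], [0,1,6], [0,2,4], [0,2,5], [0,3,4], [0,3,6], [1,2,4], [1,2,6], [1,3,4], [1,3,5], [2,5,6], [3,5,6]

giving chain groups C_0 ≅ Z^7, C_1 ≅ Z^18, C_2 ≅ Z^12.

The boundary map ∂_1: C_1 → C_0 maps an edge to its endpoints' difference, ∂[p,q] = q − p.
This gives a 7×18 integer matrix of rank 6; reducing to Smith normal form yields diagonal entries (1,1,1,1,1,1).

The boundary map ∂_2: C_2 → C_1 maps a triangle to the signed sum of its edges. For instance
  ∂[0,3,4] = [3,4] − [0,4] + [0,3],
  ∂[0,2,5] = [2,5] − [0,5] + [0,2].
This gives a 18×12 integer matrix of rank 12; reducing to Smith normal form yields diagonal entries (1,1,1,1,1,1,1,1,1,1,1,2).

Computing H_k = (kernel of ∂_k) / (image of ∂_{k+1}):

  H_0: rank C_0 − rank ∂_1 = 7 − 6 = 1, and the invariant factors of ∂_1 are all 1, so H_0 ≅ Z.
  H_1: rank ker ∂_1 − rank ∂_2 = (18 − 6) − 12 = 0, and ∂_2 has invariant factor 2 > 1, so H_1 ≅ Z/2.
  H_2: rank ker ∂_2 − rank ∂_3 = (12 − 12) − 0 = 0, and there is no ∂_3, so H_2 ≅ 0.

(K is a triangulation of the real projective plane RP^2.)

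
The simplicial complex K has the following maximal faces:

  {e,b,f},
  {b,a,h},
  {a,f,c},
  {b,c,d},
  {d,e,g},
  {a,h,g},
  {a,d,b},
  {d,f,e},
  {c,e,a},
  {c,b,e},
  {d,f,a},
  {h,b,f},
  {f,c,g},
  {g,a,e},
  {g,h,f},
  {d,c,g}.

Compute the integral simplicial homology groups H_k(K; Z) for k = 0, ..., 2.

H_0 = Z,  H_1 = Z^2,  H_2 = Z.

Take the total order a < b < c < d < e < f < g < h on the vertex set. Then K (dimension 2) consists of the simplices:

  0-simplices (8): a, b, c, d, e, f, g, h
  1-simplices (24): ab, ac, ad, ae, af, ag, ah, bc, bd, be, bf, bh, cd, ce, cf, cg, de, df, dg, ef, eg, fg, fh, gh
  2-simplices (16): abd, abh, ace, acf, adf, aeg, agh, bcd, bce, bef, bfh, cdg, cfg, def, deg, fgh

so the chain groups are C_0 ≅ Z^8, C_1 ≅ Z^24, C_2 ≅ Z^16.

The boundary map ∂_1: C_1 → C_0 maps an edge to its endpoints' difference, ∂[p,q] = q − p. For instance
  ∂eg = g − e.
The 8×24 boundary matrix has rank 7 and Smith normal form diag(1,1,1,1,1,1,1).

The boundary map ∂_2: C_2 → C_1 acts by ∂[p,q,r] = [q,r] − [p,r] + [p,q]. For instance
  ∂agh = gh − ah + ag,
  ∂aeg = eg − ag + ae.
The 24×16 boundary matrix has rank 15 and Smith normal form diag(1,1,1,1,1,1,1,1,1,1,1,1,1,1,1).

Computing H_k = (kernel of ∂_k) / (image of ∂_{k+1}):

  H_0: rank C_0 − rank ∂_1 = 8 − 7 = 1, and the invariant factors of ∂_1 are all 1, so H_0 ≅ Z.
  H_1: rank ker ∂_1 − rank ∂_2 = (24 − 7) − 15 = 2, and the invariant factors of ∂_2 are all 1, so H_1 ≅ Z^2.
  H_2: rank ker ∂_2 − rank ∂_3 = (16 − 15) − 0 = 1, and there is no ∂_3, so H_2 ≅ Z.

(K is a triangulation of the torus T^2.)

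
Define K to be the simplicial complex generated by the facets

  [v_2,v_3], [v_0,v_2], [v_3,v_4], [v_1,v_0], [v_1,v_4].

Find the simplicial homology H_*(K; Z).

H_0 ≅ Z,  H_1 ≅ Z.

Fix the vertex order v_0 < v_1 < v_2 < v_3 < v_4 and write every simplex with vertices in increasing order. Then dim K = 1 and the simplices of K are:

  0-simplices (5): [v_0], [v_1], [v_2], [v_3], [v_4]
  1-simplices (5): [v_0,v_1], [v_0,v_2], [v_1,v_4], [v_2,v_3], [v_3,v_4]

Hence C_0 ≅ Z^5, C_1 ≅ Z^5.

The boundary map ∂_1: C_1 → C_0 sends each edge [p,q] (with p < q) to q − p. For instance
  ∂[v_3,v_4] = [v_4] − [v_3].
The resulting 5×5 matrix has rank 4, and its Smith normal form has invariant factors (1,1,1,1).

Reading off H_k = ker ∂_k / im ∂_{k+1}:

  H_0: rank C_0 − rank ∂_1 = 5 − 4 = 1, and the invariant factors of ∂_1 are all 1, so H_0 = Z.
  H_1: rank ker ∂_1 − rank ∂_2 = (5 − 4) − 0 = 1, and there is no ∂_2, so H_1 = Z.

As a check, the Euler characteristic is 5 − 5 = 0, which agrees with 1 − 1 = 0.
(K is a triangulation of the circle S^1.)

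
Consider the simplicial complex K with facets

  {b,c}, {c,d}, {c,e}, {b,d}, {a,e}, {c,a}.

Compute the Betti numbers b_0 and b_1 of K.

b_0 = 1, b_1 = 2.

Take the total order a < b < c < d < e on the vertex set. Then K (dimension 1) consists of the simplices:

  0-simplices (5): a, b, c, d, e
  1-simplices (6): ac, ae, bc, bd, cd, ce

Hence C_0 ≅ Z^5, C_1 ≅ Z^6.

The boundary map ∂_1: C_1 → C_0 maps an edge to its endpoints' difference, ∂[p,q] = q − p. For instance
  ∂cd = d − c.
The resulting 5×6 matrix has rank 4, and its Smith normal form has invariant factors (1,1,1,1).

Now H_k = ker ∂_k / im ∂_{k+1}, so:

  H_0: rank C_0 − rank ∂_1 = 5 − 4 = 1, and the invariant factors of ∂_1 are all 1, so H_0 = Z.
  H_1: rank ker ∂_1 − rank ∂_2 = (6 − 4) − 0 = 2, and there is no ∂_2, so H_1 = Z^2.

As a check, the Euler characteristic is 5 − 6 = -1, which agrees with 1 − 2 = -1.

Hence the Betti numbers are b_0 = 1, b_1 = 2.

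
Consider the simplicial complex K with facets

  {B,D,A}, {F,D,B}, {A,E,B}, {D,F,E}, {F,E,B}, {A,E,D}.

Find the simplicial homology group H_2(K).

H_2 = Z.

Order the vertices as A < B < D < E < F. Listing each simplex with vertices in this order, K has dimension 2 with simplices:

  0-simplices (5): A, B, D, E, F
  1-simplices (9): AB, AD, AE, BD, BE, BF, DE, DF, EF
  2-simplices (6): ABD, ABE, ADE, BDF, BEF, DEF

so the chain groups are C_0 ≅ Z^5, C_1 ≅ Z^9, C_2 ≅ Z^6.

The boundary map ∂_1: C_1 → C_0 is given by ∂[p,q] = [q] − [p].
As a 5×9 matrix over Z this has rank 4, with invariant factors (1,1,1,1).

The boundary map ∂_2: C_2 → C_1 maps a triangle to the signed sum of its edges. For instance
  ∂ABD = BD − AD + AB,
  ∂BDF = DF − BF + BD.
This gives a 9×6 integer matrix of rank 5; reducing to Smith normal form yields diagonal entries (1,1,1,1,1).

Now H_k = ker ∂_k / im ∂_{k+1}, so:

  H_2: rank ker ∂_2 − rank ∂_3 = (6 − 5) − 0 = 1, and there is no ∂_3, so H_2 ≅ Z.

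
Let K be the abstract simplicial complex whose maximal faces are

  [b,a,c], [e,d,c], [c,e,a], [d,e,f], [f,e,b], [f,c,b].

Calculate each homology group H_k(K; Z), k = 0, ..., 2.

Order the vertices as a < b < c < d < e < f. Listing each simplex with vertices in this order, K has dimension 2 with simplices:

  0-simplices (6): a, b, c, d, e, f
  1-simplices (12): ab, ac, ae, bc, be, bf, cd, ce, cf, de, df, ef
  2-simplices (6): abc, ace, bcf, bef, cde, def

Hence C_0 ≅ Z^6, C_1 ≅ Z^12, C_2 ≅ Z^6.

∂_1: C_1 → C_0 sends each edge [p,q] (with p < q) to q − p. For instance
  ∂df = f − d.
This gives a 6×12 integer matrix of rank 5; reducing to Smith normal form yields diagonal entries (1,1,1,1,1).

The boundary map ∂_2: C_2 → C_1 maps a triangle to the signed sum of its edges. For instance
  ∂cde = de − ce + cd,
  ∂ace = ce − ae + ac.
The 12×6 boundary matrix has rank 6 and Smith normal form diag(1,1,1,1,1,1).

From H_k ≅ ker(∂_k) / im(∂_{k+1}) we obtain:

  H_0: rank C_0 − rank ∂_1 = 6 − 5 = 1, and the invariant factors of ∂_1 are all 1, so H_0 = Z.
  H_1: rank ker ∂_1 − rank ∂_2 = (12 − 5) − 6 = 1, and the invariant factors of ∂_2 are all 1, so H_1 = Z.
  H_2: rank ker ∂_2 − rank ∂_3 = (6 − 6) − 0 = 0, and there is no ∂_3, so H_2 = 0.

H_0 ≅ Z,  H_1 ≅ Z,  H_2 = 0.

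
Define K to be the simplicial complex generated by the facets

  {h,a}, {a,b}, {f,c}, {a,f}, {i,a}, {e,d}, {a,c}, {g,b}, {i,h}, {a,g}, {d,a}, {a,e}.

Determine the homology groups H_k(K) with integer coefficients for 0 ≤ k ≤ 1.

H_0 ≅ Z,  H_1 ≅ Z^4.

We work with the vertex ordering a < b < c < d < e < f < g < h < i. The simplices of K, each written with vertices in increasing order, are:

  0-simplices (9): a, b, c, d, e, f, g, h, i
  1-simplices (12): ab, ac, ad, ae, af, ag, ah, ai, bg, cf, de, hi

giving chain groups C_0 ≅ Z^9, C_1 ≅ Z^12.

∂_1: C_1 → C_0 is given by ∂[p,q] = [q] − [p]. For instance
  ∂de = e − d.
The 9×12 boundary matrix has rank 8 and Smith normal form diag(1,1,1,1,1,1,1,1).

From H_k ≅ ker(∂_k) / im(∂_{k+1}) we obtain:

  H_0: rank C_0 − rank ∂_1 = 9 − 8 = 1, and the invariant factors of ∂_1 are all 1, so H_0 ≅ Z.
  H_1: rank ker ∂_1 − rank ∂_2 = (12 − 8) − 0 = 4, and there is no ∂_2, so H_1 ≅ Z^4.

(K is a triangulation of a wedge of 4 circles.)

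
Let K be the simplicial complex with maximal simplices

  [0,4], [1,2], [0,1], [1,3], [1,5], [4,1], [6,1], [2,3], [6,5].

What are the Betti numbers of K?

b_0 = 1, b_1 = 3.

K has 7 vertices, 9 edges.
rank ∂_0 = 0, rank ∂_1 = 6 ⇒ b_0 = 7 − 0 − 6 = 1; all invariant factors of ∂_1 are 1 so no torsion. So H_0 ≅ Z.
rank ∂_1 = 6, rank ∂_2 = 0 ⇒ b_1 = 9 − 6 − 0 = 3. So H_1 ≅ Z^3.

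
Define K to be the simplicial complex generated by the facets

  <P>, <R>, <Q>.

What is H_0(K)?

Fix the vertex order P < Q < R and write every simplex with vertices in increasing order. Then dim K = 0 and the simplices of K are:

  0-simplices (3): P, Q, R

so the chain groups are C_0 ≅ Z^3.

Computing H_k = (kernel of ∂_k) / (image of ∂_{k+1}):

  H_0: rank C_0 − rank ∂_1 = 3 − 0 = 3, and there is no ∂_1, so H_0 ≅ Z^3.

(K is a triangulation of a set of 3 points.)

H_0 ≅ Z^3.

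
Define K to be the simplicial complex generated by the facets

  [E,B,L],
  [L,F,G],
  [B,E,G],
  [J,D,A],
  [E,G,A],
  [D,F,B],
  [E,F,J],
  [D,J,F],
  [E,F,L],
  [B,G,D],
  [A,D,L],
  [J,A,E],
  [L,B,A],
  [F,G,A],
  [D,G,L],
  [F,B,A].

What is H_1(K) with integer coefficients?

Take the total order A < B < D < E < F < G < J < L on the vertex set. Then K (dimension 2) consists of the simplices:

  0-simplices (8): A, B, D, E, F, G, J, L
  1-simplices (24): AB, AD, AE, AF, AG, AJ, AL, BD, BE, BF, BG, BL, DF, DG, DJ, DL, EF, EG, EJ, EL, FG, FJ, FL, GL
  2-simplices (16): ABF, ABL, ADJ, ADL, AEG, AEJ, AFG, BDF, BDG, BEG, BEL, DFJ, DGL, EFJ, EFL, FGL

giving chain groups C_0 ≅ Z^8, C_1 ≅ Z^24, C_2 ≅ Z^16.

Boundary ∂_1: C_1 → C_0 maps an edge to its endpoints' difference, ∂[p,q] = q − p. For instance
  ∂BL = L − B.
As a 8×24 matrix over Z this has rank 7, with invariant factors (1,1,1,1,1,1,1).

The boundary map ∂_2: C_2 → C_1 maps a triangle to the signed sum of its edges. For instance
  ∂EFL = FL − EL + EF,
  ∂FGL = GL − FL + FG.
As a 24×16 matrix over Z this has rank 15, with invariant factors (1,1,1,1,1,1,1,1,1,1,1,1,1,1,1).

From H_k ≅ ker(∂_k) / im(∂_{k+1}) we obtain:

  H_1: rank ker ∂_1 − rank ∂_2 = (24 − 7) − 15 = 2, and the invariant factors of ∂_2 are all 1, so H_1 ≅ Z^2.

H_1 ≅ Z^2.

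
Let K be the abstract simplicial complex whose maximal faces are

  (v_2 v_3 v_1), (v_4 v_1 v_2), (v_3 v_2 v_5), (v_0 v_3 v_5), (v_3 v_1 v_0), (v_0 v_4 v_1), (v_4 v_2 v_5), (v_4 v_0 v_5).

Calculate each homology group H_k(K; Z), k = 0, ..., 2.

Fix the vertex order v_0 < v_1 < v_2 < v_3 < v_4 < v_5 and write every simplex with vertices in increasing order. Then dim K = 2 and the simplices of K are:

  0-simplices (6): [v_0], [v_1], [v_2], [v_3], [v_4], [v_5]
  1-simplices (12): [v_0,v_1], [v_0,v_3], [v_0,v_4], [v_0,v_5], [v_1,v_2], [v_1,v_3], [v_1,v_4], [v_2,v_3], [v_2,v_4], [v_2,v_5], [v_3,v_5], [v_4,v_5]
  2-simplices (8): [v_0,v_1,v_3], [v_0,v_1,v_4], [v_0,v_3,v_5], [v_0,v_4,v_5], [v_1,v_2,v_3], [v_1,v_2,v_4], [v_2,v_3,v_5], [v_2,v_4,v_5]

Hence C_0 ≅ Z^6, C_1 ≅ Z^12, C_2 ≅ Z^8.

The boundary map ∂_1: C_1 → C_0 maps an edge to its endpoints' difference, ∂[p,q] = q − p. For instance
  ∂[v_0,v_5] = [v_5] − [v_0].
The resulting 6×12 matrix has rank 5, and its Smith normal form has invariant factors (1,1,1,1,1).

The boundary map ∂_2: C_2 → C_1 maps a triangle to the signed sum of its edges. For instance
  ∂[v_0,v_1,v_3] = [v_1,v_3] − [v_0,v_3] + [v_0,v_1],
  ∂[v_0,v_1,v_4] = [v_1,v_4] − [v_0,v_4] + [v_0,v_1].
The 12×8 boundary matrix has rank 7 and Smith normal form diag(1,1,1,1,1,1,1).

Reading off H_k = ker ∂_k / im ∂_{k+1}:

  H_0: rank C_0 − rank ∂_1 = 6 − 5 = 1, and the invariant factors of ∂_1 are all 1, so H_0 ≅ Z.
  H_1: rank ker ∂_1 − rank ∂_2 = (12 − 5) − 7 = 0, and the invariant factors of ∂_2 are all 1, so H_1 ≅ 0.
  H_2: rank ker ∂_2 − rank ∂_3 = (8 − 7) − 0 = 1, and there is no ∂_3, so H_2 ≅ Z.

As a check, the Euler characteristic is 6 − 12 + 8 = 2, which agrees with 1 − 0 + 1 = 2.

H_0 = Z,  H_1 = 0,  H_2 = Z.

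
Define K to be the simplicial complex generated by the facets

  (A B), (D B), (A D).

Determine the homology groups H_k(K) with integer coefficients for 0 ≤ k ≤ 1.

We work with the vertex ordering A < B < D. The simplices of K, each written with vertices in increasing order, are:

  0-simplices (3): A, B, D
  1-simplices (3): AB, AD, BD

Hence C_0 ≅ Z^3, C_1 ≅ Z^3.

∂_1: C_1 → C_0 is given by ∂[p,q] = [q] − [p].
This gives a 3×3 integer matrix of rank 2; reducing to Smith normal form yields diagonal entries (1,1).

From H_k ≅ ker(∂_k) / im(∂_{k+1}) we obtain:

  H_0: rank C_0 − rank ∂_1 = 3 − 2 = 1, and the invariant factors of ∂_1 are all 1, so H_0 = Z.
  H_1: rank ker ∂_1 − rank ∂_2 = (3 − 2) − 0 = 1, and there is no ∂_2, so H_1 = Z.

As a check, the Euler characteristic is 3 − 3 = 0, which agrees with 1 − 1 = 0.
(K is a triangulation of the circle S^1.)

H_0 ≅ Z,  H_1 ≅ Z.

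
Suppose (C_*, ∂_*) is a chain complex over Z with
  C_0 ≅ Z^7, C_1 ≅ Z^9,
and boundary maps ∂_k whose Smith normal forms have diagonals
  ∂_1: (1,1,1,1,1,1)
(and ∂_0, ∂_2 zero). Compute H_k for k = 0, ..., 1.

H_0 = Z,  H_1 = Z^3.

H_0: b_0 = 7 − 0 − 6 = 1; torsion from ∂_1 factors > 1: none. So H_0 = Z.
H_1: b_1 = 9 − 6 − 0 = 3; torsion from ∂_2 factors > 1: none. So H_1 = Z^3.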